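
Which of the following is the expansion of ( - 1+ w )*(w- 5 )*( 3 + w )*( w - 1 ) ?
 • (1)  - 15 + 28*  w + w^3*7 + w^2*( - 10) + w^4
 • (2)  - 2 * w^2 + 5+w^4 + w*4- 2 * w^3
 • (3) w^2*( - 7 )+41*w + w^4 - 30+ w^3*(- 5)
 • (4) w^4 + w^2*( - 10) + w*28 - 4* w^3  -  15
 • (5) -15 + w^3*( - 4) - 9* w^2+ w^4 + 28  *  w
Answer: 4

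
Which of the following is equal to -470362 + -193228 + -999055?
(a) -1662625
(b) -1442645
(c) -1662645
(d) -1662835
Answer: c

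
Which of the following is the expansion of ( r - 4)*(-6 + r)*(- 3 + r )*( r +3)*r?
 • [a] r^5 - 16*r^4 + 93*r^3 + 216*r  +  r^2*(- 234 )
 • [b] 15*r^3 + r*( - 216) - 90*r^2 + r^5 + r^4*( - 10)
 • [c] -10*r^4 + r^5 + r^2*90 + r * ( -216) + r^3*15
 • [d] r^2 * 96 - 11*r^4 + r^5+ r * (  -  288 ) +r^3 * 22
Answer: c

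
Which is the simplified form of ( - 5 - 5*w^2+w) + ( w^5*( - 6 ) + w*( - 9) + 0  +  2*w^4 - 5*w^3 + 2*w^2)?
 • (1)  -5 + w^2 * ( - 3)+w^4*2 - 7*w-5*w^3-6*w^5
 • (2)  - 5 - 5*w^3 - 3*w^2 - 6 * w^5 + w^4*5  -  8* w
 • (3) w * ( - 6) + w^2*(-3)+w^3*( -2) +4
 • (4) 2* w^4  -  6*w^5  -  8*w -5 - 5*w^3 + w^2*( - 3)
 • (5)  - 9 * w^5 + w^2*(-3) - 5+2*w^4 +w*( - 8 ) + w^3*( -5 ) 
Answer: 4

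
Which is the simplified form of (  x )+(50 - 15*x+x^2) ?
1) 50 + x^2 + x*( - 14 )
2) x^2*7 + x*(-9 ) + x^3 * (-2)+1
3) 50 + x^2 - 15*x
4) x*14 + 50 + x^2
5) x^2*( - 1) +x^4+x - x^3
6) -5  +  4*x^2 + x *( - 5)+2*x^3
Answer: 1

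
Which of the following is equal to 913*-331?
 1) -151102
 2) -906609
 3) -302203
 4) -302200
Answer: 3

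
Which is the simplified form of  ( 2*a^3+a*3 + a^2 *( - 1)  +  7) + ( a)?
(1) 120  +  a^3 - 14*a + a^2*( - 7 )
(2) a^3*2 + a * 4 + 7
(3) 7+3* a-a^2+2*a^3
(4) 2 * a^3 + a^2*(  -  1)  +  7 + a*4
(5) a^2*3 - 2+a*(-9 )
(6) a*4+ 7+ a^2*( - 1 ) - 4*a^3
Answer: 4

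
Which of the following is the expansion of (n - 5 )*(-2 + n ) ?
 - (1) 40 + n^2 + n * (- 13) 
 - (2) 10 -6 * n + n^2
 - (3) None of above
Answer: 3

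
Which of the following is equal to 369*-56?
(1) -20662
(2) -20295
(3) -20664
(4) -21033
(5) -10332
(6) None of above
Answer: 3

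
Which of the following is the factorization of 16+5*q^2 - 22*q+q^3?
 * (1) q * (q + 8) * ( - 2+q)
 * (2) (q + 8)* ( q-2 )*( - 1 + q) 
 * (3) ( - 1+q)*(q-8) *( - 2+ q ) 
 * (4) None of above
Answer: 2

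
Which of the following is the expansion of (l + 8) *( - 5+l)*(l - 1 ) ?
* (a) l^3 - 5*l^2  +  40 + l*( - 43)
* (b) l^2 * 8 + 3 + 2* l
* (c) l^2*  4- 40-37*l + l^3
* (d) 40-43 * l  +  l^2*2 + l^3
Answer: d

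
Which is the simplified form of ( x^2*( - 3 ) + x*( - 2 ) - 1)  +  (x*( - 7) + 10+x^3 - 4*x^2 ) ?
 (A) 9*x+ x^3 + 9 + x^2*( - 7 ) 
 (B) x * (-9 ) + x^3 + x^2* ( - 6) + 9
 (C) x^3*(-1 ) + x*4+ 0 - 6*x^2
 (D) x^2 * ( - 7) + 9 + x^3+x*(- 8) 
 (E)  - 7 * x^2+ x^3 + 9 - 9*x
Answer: E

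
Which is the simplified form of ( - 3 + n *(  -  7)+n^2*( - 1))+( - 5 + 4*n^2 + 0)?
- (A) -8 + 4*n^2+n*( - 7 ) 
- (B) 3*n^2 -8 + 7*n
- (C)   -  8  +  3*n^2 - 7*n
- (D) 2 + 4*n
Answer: C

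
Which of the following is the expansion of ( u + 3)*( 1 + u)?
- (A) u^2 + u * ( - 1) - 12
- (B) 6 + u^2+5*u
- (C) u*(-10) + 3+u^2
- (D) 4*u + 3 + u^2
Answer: D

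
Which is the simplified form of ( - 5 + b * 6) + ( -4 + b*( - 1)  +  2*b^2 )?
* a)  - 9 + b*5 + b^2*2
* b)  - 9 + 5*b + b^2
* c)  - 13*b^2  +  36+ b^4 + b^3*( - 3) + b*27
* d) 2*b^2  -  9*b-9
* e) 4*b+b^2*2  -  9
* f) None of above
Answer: a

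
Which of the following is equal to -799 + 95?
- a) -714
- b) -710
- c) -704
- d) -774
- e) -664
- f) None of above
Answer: c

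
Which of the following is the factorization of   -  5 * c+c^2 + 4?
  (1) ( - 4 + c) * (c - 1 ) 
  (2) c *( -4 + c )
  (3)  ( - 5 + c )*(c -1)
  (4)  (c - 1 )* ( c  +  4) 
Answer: 1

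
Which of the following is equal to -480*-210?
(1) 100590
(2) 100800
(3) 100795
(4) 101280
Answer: 2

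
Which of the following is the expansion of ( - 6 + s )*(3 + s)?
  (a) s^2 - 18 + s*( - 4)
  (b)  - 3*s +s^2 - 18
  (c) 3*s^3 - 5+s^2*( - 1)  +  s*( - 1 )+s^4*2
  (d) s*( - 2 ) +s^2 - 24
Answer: b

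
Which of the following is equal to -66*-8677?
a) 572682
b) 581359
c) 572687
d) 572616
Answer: a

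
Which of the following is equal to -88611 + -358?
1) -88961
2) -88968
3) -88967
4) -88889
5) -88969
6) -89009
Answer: 5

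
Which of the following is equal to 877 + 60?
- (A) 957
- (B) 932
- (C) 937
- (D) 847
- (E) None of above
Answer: C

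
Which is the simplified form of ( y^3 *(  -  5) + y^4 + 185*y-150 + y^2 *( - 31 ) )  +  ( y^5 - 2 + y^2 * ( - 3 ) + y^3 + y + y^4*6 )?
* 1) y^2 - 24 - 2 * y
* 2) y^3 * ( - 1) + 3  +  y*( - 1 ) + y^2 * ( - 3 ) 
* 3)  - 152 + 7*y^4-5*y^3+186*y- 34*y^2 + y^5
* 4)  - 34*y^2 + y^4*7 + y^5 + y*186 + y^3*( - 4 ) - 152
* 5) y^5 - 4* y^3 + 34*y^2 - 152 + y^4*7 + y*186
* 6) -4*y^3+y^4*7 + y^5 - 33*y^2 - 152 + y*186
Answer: 4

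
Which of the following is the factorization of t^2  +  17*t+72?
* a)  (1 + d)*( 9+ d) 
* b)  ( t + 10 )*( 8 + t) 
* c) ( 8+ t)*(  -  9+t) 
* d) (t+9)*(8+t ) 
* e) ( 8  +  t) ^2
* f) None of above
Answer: d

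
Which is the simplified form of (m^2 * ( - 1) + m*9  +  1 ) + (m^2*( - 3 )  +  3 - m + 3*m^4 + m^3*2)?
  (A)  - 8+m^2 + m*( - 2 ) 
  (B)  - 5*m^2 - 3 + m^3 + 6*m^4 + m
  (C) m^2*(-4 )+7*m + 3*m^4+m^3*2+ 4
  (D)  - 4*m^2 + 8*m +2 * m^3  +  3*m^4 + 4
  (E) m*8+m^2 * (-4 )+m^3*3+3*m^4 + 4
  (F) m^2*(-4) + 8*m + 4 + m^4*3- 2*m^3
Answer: D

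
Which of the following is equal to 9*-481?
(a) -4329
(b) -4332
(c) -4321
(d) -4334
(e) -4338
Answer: a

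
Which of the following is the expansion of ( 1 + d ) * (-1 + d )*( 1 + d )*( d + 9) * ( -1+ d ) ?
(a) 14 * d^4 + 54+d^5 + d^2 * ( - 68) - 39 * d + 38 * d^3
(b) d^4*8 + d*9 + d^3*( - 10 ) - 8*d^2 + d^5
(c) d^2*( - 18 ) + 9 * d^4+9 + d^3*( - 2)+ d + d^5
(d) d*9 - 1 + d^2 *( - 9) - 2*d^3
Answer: c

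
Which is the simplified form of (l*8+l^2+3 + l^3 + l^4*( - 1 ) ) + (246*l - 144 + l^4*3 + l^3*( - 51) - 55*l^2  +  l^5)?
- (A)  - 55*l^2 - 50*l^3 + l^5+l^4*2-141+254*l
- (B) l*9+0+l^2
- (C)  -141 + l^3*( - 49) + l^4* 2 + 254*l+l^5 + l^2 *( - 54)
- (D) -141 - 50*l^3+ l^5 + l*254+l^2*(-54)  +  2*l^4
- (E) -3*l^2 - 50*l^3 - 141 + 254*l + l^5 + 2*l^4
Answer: D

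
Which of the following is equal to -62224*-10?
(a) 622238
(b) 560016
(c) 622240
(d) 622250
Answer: c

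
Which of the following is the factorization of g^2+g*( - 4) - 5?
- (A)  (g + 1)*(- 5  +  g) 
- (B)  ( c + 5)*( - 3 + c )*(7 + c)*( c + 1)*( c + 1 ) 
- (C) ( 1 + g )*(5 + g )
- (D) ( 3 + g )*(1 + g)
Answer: A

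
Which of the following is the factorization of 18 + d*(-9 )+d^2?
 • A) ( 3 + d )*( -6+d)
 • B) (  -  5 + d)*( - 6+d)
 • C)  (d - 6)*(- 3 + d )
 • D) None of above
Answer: C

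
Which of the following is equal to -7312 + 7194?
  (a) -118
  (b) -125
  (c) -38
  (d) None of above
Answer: a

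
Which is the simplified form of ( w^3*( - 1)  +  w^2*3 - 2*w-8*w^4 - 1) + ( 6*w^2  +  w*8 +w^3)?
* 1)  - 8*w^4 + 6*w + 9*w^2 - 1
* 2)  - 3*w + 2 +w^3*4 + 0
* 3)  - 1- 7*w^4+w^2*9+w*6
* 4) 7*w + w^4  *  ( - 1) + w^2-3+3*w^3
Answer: 1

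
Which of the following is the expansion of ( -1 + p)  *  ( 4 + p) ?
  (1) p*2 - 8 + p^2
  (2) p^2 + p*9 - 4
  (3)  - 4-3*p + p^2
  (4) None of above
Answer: 4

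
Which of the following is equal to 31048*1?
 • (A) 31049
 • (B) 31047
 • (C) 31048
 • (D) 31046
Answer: C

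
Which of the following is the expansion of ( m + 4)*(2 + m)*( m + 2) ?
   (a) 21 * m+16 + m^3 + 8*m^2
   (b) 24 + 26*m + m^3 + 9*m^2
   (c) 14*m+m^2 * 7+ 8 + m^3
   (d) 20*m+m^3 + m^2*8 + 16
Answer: d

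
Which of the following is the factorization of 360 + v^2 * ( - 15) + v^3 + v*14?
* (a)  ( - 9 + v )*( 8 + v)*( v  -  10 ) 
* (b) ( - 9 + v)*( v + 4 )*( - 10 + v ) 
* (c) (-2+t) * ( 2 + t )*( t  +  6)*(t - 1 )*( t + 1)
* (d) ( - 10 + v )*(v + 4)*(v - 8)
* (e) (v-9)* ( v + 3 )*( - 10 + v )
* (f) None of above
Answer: b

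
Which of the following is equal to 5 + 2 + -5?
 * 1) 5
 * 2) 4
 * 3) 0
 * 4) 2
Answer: 4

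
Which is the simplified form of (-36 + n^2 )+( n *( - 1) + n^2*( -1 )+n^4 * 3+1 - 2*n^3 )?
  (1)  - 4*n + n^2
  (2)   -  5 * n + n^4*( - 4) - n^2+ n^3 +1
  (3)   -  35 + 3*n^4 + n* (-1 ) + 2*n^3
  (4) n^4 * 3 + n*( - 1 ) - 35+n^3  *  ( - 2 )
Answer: 4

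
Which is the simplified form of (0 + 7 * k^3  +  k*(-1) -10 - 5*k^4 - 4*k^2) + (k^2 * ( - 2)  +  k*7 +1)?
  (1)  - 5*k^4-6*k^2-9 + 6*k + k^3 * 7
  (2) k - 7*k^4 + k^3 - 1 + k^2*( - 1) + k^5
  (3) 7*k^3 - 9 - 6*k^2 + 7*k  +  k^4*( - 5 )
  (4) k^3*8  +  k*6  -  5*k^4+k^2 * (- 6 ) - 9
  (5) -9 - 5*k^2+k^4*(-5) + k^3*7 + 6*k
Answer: 1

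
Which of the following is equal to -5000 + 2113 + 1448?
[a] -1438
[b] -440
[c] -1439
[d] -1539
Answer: c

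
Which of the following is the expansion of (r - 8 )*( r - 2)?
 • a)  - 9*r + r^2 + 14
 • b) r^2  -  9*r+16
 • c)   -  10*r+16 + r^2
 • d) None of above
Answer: c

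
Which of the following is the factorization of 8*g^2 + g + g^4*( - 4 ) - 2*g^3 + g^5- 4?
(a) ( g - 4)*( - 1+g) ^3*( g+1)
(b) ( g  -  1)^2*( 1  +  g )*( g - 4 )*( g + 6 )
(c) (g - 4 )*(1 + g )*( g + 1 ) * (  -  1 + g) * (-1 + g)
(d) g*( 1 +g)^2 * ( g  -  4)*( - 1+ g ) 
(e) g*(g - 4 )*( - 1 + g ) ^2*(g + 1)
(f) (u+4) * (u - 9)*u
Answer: c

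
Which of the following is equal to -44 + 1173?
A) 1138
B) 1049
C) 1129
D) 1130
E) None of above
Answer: C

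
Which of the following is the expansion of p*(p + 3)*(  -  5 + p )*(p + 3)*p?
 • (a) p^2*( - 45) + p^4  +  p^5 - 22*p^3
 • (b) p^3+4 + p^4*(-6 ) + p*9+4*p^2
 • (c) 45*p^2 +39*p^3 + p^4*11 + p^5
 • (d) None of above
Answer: d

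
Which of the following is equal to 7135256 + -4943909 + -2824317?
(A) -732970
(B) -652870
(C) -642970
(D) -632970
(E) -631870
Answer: D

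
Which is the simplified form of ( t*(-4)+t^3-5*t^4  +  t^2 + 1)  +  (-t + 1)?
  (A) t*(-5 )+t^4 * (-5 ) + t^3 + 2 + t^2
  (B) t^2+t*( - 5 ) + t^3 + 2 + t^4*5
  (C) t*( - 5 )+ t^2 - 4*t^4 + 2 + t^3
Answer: A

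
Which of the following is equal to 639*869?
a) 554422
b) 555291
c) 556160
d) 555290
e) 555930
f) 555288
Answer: b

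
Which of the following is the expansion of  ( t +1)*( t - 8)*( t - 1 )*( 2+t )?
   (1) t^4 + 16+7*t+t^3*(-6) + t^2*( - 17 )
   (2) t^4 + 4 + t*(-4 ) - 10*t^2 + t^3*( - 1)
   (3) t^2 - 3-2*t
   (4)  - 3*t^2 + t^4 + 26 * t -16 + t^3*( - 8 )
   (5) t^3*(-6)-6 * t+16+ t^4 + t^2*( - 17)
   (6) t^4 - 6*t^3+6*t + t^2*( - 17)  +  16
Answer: 6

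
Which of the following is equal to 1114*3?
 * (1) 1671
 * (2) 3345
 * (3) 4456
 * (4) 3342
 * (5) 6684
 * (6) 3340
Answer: 4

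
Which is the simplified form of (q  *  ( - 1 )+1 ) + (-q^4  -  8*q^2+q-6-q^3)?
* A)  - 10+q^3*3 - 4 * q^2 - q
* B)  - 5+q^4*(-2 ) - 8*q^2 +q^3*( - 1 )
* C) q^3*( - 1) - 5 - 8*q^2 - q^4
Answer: C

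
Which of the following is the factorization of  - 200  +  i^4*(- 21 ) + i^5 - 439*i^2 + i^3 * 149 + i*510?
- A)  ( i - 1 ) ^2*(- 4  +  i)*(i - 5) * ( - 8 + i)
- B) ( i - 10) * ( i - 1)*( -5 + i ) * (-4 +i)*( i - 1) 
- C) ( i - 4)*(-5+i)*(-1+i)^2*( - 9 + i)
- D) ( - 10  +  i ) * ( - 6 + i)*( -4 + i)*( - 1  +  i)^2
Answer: B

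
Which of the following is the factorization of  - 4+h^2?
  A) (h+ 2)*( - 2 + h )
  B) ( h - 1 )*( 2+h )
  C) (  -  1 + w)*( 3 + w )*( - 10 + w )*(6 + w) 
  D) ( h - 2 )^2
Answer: A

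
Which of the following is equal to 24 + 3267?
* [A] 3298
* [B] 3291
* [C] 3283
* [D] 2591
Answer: B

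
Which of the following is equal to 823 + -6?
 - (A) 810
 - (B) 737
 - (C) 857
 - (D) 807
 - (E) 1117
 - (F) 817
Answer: F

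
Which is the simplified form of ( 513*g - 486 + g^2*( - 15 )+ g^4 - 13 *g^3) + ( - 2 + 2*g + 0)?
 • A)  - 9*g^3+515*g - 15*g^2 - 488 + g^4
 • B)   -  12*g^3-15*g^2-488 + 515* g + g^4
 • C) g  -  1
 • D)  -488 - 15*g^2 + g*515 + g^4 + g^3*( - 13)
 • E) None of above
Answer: D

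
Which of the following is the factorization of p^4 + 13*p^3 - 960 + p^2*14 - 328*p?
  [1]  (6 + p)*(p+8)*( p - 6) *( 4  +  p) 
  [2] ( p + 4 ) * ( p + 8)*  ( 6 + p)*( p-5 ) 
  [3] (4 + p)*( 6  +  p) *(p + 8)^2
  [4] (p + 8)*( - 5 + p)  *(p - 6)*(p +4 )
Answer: 2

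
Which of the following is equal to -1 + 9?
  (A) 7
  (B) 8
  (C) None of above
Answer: B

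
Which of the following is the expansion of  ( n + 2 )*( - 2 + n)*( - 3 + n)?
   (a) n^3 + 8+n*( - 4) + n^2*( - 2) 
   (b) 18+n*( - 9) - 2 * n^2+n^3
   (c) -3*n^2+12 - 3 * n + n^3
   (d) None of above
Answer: d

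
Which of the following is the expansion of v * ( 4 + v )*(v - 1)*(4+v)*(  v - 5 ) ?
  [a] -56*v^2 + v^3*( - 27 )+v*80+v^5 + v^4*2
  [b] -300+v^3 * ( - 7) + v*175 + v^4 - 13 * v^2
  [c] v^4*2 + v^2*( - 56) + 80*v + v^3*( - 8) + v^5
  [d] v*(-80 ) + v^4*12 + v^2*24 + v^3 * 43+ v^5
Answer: a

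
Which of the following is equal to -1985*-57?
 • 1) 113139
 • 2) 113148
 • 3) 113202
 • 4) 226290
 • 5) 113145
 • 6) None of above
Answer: 5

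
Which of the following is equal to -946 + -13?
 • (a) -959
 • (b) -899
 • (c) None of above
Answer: a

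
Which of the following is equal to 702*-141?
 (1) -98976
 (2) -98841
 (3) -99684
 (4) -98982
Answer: 4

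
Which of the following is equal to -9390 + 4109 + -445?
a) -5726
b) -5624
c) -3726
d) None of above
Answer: a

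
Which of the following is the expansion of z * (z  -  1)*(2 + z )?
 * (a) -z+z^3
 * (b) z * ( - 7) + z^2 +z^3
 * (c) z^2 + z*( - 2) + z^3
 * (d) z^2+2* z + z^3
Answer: c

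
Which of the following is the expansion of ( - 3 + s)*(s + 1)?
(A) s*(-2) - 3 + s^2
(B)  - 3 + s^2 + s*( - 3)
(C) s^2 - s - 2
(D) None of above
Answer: A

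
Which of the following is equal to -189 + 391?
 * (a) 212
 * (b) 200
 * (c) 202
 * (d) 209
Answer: c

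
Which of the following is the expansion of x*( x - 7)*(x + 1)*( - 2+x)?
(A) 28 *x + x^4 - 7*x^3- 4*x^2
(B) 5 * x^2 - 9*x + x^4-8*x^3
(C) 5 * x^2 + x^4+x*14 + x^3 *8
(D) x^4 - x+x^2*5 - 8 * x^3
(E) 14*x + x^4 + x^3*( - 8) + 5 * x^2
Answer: E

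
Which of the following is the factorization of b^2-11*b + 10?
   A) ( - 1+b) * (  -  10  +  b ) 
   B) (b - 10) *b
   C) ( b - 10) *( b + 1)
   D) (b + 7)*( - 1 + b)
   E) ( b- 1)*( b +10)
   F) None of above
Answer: A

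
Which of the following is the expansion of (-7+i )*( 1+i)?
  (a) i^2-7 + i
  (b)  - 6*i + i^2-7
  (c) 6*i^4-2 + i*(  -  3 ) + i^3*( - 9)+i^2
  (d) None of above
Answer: b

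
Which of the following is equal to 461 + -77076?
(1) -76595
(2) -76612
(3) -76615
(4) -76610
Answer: 3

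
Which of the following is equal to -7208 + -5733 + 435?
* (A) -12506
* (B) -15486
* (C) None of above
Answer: A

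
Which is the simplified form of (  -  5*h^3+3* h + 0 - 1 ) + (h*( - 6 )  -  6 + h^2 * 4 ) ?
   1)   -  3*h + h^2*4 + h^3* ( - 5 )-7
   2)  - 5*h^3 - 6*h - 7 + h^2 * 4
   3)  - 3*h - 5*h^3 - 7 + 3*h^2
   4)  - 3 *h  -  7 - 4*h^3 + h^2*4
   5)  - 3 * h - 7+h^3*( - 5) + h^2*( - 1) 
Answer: 1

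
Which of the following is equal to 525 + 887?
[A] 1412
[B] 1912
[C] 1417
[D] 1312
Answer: A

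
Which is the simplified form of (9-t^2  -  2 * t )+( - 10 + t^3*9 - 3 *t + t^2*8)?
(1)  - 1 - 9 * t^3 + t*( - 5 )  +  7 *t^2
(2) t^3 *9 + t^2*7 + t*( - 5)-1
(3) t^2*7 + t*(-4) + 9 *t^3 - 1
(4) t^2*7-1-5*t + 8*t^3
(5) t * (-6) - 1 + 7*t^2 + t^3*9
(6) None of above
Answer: 2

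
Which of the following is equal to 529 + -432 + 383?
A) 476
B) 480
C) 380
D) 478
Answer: B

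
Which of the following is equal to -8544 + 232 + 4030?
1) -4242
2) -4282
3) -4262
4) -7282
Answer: 2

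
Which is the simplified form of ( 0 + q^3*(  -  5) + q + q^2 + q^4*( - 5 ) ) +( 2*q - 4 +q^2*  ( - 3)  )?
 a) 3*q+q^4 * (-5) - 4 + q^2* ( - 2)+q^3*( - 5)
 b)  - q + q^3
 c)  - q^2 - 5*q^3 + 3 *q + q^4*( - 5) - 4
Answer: a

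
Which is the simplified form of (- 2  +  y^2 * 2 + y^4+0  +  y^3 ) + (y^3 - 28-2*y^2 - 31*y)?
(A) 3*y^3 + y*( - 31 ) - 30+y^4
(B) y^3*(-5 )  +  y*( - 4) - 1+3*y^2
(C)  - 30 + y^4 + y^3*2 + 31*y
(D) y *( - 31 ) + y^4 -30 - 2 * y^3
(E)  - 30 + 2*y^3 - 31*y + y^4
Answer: E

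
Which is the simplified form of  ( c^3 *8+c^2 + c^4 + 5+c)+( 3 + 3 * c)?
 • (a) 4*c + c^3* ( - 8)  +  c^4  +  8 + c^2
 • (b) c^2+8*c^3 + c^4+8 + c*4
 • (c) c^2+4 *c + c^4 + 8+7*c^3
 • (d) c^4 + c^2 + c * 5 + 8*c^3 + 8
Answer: b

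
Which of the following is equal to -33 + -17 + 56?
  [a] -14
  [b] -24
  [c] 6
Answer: c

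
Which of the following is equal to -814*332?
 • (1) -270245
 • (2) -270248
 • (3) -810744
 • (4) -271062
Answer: 2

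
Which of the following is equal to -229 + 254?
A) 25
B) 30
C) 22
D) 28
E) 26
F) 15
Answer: A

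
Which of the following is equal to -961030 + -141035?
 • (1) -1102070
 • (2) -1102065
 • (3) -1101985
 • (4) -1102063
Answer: 2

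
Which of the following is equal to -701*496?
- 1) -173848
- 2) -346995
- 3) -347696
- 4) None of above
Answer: 3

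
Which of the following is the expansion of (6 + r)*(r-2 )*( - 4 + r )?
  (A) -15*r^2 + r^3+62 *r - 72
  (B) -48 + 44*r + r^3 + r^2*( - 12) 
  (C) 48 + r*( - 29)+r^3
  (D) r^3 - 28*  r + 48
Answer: D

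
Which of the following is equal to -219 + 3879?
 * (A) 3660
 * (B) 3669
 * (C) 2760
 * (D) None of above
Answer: A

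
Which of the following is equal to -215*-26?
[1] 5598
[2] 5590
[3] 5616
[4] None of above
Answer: 2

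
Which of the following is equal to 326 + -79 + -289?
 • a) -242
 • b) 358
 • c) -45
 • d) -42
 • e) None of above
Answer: d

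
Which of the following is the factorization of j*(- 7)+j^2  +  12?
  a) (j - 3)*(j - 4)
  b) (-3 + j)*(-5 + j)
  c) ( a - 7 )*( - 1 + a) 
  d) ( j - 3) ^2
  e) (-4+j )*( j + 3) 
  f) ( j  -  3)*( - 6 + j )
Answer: a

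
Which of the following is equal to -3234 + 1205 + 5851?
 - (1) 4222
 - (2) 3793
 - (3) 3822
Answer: 3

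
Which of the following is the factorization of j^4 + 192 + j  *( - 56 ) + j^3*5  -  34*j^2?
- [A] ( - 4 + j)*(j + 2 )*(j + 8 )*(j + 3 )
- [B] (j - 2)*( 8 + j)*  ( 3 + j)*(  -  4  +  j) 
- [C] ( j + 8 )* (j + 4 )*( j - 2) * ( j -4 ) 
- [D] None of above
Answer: B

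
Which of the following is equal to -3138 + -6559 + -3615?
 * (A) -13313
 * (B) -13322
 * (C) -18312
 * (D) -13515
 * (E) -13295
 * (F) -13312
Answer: F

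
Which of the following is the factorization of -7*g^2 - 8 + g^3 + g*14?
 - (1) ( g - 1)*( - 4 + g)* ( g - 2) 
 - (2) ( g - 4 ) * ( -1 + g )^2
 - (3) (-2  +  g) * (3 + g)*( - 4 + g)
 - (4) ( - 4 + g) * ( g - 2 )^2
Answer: 1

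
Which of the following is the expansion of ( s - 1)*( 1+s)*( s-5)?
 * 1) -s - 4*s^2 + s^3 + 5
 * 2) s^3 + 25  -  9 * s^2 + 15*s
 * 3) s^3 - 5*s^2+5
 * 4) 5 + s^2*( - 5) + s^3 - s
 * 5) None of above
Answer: 4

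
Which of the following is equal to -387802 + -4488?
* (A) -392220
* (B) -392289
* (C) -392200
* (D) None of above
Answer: D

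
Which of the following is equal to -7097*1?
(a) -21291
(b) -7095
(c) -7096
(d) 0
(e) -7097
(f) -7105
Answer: e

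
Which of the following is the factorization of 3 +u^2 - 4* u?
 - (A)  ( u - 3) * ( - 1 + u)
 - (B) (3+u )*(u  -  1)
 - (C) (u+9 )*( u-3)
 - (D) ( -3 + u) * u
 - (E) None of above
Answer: A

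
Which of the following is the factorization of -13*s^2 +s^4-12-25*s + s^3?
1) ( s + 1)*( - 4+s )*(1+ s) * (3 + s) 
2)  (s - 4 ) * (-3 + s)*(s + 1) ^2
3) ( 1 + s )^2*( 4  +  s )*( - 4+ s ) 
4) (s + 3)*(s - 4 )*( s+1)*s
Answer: 1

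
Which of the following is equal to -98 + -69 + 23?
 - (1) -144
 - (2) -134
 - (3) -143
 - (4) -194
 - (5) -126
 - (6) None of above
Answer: 1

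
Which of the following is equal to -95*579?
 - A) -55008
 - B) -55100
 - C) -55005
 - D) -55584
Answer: C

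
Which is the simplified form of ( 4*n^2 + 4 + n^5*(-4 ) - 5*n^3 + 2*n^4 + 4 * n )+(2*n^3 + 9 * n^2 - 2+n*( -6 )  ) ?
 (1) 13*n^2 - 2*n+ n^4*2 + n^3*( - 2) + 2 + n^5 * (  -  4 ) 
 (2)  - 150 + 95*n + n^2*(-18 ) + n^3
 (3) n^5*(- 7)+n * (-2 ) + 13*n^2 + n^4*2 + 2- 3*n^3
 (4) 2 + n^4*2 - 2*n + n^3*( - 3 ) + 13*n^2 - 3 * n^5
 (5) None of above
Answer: 5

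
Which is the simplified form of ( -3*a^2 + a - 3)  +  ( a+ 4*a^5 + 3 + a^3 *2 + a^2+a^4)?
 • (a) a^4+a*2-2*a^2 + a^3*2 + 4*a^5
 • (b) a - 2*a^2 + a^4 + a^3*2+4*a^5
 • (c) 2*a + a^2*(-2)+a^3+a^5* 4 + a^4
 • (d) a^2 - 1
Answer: a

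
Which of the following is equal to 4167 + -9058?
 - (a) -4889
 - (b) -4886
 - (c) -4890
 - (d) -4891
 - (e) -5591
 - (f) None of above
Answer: d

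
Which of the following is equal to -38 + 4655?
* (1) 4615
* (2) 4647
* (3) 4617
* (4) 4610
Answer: 3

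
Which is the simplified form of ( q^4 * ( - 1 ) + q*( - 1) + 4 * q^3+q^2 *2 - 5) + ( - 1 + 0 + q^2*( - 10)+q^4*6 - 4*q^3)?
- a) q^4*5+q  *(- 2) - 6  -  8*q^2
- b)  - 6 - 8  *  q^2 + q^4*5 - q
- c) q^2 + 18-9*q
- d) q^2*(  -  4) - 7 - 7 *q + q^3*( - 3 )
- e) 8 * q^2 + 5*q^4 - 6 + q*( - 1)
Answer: b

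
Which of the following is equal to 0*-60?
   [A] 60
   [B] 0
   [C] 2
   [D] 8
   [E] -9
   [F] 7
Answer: B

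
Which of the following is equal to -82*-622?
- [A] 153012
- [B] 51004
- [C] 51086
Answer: B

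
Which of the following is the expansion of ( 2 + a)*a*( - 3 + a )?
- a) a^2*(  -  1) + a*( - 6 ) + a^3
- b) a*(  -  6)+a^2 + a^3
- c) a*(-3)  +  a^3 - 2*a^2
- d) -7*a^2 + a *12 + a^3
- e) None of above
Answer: a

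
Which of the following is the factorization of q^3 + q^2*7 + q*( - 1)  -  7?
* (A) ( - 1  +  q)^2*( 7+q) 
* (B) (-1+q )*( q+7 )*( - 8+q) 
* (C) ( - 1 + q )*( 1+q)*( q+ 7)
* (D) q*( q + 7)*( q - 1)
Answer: C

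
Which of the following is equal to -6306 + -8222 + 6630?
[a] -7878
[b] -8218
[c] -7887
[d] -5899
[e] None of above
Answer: e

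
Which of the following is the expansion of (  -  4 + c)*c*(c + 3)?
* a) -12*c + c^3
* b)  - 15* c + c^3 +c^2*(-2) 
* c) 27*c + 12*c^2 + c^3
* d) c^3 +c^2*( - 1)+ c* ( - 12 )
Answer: d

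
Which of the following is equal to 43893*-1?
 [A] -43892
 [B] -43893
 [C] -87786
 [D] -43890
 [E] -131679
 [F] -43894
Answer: B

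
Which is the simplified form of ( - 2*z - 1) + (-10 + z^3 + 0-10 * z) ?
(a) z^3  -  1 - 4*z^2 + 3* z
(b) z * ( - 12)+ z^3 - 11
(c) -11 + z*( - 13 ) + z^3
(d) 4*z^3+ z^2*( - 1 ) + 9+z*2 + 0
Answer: b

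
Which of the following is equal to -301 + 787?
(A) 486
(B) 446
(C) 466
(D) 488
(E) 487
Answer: A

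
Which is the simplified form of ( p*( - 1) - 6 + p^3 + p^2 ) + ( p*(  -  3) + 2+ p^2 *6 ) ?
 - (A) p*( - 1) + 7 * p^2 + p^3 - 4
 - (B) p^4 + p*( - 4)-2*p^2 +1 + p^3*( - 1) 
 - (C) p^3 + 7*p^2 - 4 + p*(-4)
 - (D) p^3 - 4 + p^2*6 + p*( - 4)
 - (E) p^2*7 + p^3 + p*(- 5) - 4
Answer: C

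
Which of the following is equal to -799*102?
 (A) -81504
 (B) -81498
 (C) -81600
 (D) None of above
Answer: B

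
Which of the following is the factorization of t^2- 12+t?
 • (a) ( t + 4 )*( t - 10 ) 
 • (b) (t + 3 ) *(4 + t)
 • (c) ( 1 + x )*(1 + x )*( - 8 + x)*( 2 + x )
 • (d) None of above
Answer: d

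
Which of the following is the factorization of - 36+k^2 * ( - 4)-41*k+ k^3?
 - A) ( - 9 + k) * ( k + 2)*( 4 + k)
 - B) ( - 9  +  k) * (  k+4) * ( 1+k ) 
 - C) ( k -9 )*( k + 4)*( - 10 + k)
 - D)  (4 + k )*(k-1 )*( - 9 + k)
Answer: B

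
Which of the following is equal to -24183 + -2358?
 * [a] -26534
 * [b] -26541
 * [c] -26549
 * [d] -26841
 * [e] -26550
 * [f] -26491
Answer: b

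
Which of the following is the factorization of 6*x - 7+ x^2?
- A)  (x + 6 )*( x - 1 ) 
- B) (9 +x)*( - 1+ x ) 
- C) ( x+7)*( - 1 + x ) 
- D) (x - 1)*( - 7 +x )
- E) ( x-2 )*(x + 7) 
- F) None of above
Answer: C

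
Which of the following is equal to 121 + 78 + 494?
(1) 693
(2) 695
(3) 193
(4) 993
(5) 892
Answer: 1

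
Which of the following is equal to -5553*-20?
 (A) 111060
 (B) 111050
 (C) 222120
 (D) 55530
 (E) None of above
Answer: A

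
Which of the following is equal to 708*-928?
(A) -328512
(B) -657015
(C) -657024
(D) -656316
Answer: C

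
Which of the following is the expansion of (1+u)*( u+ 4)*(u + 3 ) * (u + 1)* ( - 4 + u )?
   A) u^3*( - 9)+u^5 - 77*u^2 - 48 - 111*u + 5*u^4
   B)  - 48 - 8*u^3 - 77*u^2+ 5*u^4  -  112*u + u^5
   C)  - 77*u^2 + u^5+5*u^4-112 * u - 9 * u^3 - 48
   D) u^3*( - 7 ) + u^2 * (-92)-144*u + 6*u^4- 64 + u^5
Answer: C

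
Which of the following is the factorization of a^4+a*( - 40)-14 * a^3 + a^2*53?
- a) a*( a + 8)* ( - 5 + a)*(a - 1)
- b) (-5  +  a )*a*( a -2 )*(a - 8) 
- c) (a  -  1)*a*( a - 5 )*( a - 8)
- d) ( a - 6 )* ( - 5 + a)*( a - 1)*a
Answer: c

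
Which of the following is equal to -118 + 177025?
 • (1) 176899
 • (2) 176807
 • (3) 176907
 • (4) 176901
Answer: 3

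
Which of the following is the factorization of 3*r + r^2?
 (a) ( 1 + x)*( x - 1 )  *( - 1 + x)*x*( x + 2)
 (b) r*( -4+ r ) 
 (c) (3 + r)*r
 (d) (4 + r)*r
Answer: c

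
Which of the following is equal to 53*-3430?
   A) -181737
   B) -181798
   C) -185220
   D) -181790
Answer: D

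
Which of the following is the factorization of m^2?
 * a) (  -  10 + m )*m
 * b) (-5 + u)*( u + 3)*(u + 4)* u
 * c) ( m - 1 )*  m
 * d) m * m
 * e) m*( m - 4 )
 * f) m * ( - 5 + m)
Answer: d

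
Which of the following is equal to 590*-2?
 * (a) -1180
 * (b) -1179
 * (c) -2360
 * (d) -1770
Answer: a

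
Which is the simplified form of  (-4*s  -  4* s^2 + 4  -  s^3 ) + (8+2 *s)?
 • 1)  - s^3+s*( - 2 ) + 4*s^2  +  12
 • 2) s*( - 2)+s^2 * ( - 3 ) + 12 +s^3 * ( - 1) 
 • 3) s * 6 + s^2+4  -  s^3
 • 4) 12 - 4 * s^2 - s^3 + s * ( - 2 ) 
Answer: 4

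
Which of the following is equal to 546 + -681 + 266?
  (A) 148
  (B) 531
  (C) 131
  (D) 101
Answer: C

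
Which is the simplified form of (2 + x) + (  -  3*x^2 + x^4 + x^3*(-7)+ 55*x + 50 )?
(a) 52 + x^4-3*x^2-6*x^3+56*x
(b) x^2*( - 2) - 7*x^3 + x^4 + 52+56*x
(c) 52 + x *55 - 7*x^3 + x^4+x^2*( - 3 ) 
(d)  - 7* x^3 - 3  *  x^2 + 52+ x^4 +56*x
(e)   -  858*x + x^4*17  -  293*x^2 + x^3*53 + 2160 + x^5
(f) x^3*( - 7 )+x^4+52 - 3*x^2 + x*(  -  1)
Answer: d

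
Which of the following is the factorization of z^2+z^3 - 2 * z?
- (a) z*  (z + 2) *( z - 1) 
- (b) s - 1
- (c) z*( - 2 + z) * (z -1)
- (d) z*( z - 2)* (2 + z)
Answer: a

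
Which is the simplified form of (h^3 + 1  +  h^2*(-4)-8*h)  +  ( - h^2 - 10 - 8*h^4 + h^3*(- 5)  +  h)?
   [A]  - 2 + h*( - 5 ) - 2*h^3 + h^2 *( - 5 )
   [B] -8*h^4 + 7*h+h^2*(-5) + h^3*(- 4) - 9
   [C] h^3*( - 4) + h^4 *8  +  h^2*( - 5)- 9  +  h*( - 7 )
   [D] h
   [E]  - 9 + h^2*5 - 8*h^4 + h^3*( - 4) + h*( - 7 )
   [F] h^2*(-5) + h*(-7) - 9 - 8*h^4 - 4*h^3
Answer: F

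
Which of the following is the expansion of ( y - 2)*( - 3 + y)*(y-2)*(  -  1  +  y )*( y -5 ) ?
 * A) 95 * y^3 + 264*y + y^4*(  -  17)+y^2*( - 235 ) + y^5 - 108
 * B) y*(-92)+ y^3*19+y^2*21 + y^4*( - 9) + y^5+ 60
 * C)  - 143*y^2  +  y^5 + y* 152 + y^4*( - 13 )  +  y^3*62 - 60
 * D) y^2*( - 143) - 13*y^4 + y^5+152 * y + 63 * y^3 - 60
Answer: D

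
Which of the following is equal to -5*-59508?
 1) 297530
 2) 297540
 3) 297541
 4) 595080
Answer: 2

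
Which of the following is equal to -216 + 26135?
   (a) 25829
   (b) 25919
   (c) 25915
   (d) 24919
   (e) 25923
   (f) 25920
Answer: b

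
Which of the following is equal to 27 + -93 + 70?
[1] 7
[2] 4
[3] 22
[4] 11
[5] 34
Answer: 2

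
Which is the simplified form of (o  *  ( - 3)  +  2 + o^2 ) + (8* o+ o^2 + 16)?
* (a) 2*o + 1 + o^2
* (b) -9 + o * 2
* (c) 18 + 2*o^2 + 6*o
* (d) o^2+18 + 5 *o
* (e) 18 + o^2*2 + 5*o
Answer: e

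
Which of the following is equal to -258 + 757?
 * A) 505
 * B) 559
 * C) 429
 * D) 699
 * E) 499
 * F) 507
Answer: E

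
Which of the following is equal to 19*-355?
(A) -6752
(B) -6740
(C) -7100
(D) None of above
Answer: D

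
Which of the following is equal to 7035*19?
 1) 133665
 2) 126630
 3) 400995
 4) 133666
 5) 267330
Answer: 1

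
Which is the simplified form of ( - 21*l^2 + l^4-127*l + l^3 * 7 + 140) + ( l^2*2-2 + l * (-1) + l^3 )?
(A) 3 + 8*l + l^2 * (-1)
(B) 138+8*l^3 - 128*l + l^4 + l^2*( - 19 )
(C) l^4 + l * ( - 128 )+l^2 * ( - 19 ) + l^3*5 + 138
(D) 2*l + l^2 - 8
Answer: B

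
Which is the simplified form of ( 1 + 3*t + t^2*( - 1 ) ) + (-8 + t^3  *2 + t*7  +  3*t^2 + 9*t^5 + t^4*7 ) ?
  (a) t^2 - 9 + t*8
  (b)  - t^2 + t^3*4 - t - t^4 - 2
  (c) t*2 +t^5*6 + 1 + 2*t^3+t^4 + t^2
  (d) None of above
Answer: d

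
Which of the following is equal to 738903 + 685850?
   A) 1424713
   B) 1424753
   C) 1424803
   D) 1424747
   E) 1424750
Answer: B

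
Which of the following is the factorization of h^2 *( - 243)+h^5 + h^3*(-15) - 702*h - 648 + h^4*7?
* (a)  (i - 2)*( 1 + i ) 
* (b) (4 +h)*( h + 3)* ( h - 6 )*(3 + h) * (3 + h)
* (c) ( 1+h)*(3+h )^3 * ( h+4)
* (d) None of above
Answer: b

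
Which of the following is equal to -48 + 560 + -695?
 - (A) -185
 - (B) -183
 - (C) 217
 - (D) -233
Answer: B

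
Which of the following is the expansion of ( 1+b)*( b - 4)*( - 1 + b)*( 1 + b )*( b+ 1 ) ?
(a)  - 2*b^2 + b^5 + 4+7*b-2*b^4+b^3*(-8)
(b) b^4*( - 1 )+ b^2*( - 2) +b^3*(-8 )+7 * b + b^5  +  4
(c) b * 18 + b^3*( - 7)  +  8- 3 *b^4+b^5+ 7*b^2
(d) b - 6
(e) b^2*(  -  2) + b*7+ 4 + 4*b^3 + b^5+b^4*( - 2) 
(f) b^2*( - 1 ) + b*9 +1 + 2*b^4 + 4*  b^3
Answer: a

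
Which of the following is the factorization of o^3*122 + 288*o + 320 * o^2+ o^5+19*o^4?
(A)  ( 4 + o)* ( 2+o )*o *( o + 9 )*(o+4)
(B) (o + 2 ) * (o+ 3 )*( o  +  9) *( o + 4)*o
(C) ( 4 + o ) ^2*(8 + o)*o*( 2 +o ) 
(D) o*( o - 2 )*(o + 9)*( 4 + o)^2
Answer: A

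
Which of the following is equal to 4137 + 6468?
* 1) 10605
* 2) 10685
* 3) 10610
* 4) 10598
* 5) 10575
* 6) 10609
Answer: 1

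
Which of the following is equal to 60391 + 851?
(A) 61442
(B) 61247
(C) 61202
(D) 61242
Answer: D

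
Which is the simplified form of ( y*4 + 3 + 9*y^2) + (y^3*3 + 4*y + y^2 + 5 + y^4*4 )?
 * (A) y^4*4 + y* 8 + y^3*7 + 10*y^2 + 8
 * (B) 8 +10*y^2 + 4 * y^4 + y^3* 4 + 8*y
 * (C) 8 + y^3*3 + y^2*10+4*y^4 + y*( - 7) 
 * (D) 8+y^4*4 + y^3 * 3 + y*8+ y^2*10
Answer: D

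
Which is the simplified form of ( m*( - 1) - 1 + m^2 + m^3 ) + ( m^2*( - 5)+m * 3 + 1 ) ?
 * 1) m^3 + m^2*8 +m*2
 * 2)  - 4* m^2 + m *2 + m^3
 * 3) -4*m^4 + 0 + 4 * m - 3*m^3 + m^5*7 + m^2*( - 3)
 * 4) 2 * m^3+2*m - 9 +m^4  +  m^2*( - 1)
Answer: 2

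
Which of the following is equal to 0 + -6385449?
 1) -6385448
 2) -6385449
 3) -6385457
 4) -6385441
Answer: 2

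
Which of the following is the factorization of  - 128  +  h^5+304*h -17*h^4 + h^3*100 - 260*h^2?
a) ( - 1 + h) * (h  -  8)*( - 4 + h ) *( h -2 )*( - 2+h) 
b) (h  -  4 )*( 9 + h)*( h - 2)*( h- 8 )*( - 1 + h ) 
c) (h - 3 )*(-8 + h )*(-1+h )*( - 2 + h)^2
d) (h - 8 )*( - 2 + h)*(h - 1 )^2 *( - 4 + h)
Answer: a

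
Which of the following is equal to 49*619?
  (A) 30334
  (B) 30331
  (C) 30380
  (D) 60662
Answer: B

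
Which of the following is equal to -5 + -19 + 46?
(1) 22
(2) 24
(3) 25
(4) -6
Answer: 1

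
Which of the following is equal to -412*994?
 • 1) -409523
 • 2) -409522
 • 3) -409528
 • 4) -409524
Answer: 3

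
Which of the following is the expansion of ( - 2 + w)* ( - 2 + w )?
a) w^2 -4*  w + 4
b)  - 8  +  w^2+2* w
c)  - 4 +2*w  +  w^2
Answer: a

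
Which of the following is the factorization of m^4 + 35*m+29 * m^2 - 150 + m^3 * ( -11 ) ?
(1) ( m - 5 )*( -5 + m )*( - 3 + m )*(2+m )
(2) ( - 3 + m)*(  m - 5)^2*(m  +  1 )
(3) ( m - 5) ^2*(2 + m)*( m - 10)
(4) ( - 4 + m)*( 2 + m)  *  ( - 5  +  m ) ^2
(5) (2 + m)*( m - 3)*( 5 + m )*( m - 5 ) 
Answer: 1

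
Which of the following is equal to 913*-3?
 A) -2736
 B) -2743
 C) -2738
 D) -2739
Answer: D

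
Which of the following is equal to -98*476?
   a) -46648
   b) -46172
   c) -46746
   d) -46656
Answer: a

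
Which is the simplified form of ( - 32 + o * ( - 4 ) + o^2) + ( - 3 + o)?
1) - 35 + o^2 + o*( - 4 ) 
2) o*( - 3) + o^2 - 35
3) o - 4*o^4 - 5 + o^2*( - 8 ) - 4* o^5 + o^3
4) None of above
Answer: 2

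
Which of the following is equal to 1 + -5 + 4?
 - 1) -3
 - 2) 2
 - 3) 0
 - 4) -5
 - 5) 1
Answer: 3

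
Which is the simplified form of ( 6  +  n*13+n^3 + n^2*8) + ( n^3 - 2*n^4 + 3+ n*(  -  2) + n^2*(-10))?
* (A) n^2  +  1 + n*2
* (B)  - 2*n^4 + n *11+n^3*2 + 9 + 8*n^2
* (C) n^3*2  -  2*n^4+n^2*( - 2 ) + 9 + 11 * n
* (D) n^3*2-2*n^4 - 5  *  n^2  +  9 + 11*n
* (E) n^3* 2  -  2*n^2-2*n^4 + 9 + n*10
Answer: C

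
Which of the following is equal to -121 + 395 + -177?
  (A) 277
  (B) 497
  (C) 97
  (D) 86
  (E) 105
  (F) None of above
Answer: C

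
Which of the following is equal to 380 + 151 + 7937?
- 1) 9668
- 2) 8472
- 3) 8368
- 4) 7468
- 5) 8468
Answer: 5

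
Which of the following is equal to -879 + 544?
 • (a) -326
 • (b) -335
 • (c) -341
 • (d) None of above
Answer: b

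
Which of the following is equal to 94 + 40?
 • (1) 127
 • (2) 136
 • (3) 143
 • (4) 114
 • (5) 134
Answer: 5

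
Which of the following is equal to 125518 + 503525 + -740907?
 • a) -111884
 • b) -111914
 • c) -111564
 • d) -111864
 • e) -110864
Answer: d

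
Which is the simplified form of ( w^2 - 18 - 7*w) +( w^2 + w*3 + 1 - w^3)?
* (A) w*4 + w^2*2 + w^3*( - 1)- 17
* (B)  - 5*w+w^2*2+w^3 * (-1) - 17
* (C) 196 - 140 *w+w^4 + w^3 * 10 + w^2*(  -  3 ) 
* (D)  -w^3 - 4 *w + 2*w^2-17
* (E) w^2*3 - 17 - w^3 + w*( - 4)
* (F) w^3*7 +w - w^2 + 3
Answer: D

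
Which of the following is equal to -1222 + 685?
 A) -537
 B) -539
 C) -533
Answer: A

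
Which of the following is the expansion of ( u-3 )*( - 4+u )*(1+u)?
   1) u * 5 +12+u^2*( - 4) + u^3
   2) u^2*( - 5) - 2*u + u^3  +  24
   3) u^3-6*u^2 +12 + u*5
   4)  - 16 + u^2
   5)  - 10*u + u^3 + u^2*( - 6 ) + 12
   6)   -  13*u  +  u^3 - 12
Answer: 3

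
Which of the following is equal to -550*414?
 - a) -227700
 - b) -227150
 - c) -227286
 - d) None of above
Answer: a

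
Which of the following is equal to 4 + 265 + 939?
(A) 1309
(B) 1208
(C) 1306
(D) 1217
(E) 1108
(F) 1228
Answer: B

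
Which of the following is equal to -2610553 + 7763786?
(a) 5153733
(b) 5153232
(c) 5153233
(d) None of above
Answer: c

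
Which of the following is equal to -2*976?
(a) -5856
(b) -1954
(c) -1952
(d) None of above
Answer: c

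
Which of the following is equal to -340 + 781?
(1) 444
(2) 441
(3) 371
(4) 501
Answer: 2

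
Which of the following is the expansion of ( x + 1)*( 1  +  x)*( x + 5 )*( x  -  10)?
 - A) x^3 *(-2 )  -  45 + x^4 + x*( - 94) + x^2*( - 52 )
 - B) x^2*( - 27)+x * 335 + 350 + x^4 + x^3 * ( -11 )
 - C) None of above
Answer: C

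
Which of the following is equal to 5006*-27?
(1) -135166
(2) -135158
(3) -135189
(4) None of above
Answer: 4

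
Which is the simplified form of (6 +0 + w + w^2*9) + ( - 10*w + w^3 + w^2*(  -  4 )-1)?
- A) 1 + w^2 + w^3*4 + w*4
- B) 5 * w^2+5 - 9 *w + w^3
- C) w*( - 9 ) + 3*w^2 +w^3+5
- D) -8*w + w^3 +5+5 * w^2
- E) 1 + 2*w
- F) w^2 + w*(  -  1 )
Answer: B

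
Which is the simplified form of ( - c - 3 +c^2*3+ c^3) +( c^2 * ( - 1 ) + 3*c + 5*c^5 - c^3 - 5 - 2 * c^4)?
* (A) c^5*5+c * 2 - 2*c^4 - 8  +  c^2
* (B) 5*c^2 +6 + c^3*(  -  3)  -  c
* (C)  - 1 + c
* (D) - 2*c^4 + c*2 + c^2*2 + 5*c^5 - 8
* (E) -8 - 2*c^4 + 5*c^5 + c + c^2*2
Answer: D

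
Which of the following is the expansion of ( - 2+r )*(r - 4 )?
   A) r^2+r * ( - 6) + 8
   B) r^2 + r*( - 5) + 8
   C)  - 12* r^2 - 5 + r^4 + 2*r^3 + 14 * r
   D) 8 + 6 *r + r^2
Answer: A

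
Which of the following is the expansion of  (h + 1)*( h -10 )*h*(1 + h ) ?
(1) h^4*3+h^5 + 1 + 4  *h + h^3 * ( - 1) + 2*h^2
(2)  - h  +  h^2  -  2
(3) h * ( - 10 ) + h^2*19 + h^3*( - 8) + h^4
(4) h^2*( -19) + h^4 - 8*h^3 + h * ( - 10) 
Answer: 4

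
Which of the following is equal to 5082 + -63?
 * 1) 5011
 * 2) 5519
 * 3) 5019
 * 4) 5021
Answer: 3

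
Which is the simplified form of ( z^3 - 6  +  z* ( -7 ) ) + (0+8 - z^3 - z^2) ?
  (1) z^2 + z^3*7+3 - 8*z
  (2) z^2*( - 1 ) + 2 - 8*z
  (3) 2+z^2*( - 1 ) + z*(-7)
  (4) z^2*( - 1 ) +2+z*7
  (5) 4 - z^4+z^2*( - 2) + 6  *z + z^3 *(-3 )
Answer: 3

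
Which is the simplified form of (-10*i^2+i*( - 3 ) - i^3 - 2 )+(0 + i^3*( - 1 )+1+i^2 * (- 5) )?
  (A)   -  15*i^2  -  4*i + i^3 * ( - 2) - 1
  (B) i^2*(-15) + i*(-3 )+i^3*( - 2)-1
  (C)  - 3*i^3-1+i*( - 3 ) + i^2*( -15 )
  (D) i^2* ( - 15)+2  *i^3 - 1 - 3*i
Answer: B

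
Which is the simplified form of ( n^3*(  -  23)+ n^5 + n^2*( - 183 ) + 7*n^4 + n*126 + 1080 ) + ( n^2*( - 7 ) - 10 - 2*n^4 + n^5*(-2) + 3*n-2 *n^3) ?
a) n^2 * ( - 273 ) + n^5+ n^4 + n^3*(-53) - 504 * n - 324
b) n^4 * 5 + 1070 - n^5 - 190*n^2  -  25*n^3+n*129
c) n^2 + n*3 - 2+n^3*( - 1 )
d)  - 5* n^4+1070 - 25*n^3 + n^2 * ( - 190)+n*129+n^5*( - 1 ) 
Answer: b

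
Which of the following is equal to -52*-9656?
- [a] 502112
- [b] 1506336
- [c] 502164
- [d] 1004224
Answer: a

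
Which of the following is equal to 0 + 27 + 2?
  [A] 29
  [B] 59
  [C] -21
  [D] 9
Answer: A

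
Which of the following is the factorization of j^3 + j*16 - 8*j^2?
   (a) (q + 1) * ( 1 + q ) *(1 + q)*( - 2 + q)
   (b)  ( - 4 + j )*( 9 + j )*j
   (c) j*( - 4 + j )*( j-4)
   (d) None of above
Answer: c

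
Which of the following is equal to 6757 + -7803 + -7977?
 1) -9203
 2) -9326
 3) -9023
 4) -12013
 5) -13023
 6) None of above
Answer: 3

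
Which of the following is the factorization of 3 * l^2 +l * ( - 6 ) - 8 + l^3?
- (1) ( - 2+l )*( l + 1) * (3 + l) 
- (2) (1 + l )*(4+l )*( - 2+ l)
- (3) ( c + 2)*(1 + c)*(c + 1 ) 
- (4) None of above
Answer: 2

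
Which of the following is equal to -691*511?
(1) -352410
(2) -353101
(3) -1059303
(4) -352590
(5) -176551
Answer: 2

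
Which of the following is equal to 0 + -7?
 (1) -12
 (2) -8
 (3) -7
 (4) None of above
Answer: 3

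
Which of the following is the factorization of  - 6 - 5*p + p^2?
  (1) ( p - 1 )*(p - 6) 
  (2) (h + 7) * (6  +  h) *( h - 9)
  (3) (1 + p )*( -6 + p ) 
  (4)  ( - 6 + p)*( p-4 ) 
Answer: 3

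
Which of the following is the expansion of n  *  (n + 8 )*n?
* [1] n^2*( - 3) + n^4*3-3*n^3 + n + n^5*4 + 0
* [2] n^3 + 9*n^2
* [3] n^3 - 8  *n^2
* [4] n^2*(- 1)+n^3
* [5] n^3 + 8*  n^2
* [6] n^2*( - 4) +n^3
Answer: 5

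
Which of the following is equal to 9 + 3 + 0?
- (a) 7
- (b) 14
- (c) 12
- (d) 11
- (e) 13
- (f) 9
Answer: c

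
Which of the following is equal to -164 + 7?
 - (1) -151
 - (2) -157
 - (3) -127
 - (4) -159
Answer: 2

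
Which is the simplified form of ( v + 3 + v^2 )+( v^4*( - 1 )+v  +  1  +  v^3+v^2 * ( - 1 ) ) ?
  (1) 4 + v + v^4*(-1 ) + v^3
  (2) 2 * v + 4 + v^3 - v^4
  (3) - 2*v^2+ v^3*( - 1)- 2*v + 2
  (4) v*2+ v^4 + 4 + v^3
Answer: 2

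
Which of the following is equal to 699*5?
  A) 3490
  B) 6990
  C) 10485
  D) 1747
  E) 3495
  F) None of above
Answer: E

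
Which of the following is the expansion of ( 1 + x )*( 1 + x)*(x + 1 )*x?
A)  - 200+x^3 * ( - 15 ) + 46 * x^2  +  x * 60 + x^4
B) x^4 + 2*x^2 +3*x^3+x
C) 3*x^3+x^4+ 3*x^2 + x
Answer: C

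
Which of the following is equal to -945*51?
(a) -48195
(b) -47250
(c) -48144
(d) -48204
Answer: a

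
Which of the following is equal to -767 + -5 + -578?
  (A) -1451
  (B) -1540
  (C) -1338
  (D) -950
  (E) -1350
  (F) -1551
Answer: E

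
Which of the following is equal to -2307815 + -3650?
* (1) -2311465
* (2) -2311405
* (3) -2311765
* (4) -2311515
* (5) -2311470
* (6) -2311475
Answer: 1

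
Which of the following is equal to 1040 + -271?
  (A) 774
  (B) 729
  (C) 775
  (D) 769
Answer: D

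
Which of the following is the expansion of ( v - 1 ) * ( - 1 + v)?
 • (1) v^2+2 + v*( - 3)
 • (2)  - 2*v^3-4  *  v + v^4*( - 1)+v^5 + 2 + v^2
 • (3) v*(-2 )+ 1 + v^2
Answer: 3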